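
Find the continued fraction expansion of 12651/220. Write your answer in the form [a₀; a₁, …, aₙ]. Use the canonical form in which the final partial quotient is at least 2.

[57; 1, 1, 54, 2]

⌊12651/220⌋ = 57, remainder 111
⌊220/111⌋ = 1, remainder 109
⌊111/109⌋ = 1, remainder 2
⌊109/2⌋ = 54, remainder 1
⌊2/1⌋ = 2, remainder 0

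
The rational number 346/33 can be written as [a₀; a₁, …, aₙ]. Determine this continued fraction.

⌊346/33⌋ = 10, remainder 16
⌊33/16⌋ = 2, remainder 1
⌊16/1⌋ = 16, remainder 0

[10; 2, 16]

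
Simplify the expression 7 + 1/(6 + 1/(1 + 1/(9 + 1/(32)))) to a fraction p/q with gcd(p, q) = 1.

15826/2215

Starting at the tail and folding back:
Start with 32.
9 + 1/(32/1) = 9 + 1/32 = 289/32
1 + 1/(289/32) = 1 + 32/289 = 321/289
6 + 1/(321/289) = 6 + 289/321 = 2215/321
7 + 1/(2215/321) = 7 + 321/2215 = 15826/2215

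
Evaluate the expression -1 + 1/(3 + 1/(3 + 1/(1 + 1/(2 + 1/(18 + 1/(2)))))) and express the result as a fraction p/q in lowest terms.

-943/1358

a_0 = -1: -1/1
a_1 = 3: -2/3
a_2 = 3: -7/10
a_3 = 1: -9/13
a_4 = 2: -25/36
a_5 = 18: -459/661
a_6 = 2: -943/1358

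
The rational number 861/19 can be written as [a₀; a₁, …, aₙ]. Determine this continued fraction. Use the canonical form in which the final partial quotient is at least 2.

Run the Euclidean algorithm, recording each quotient:
⌊861/19⌋ = 45, remainder 6
⌊19/6⌋ = 3, remainder 1
⌊6/1⌋ = 6, remainder 0

[45; 3, 6]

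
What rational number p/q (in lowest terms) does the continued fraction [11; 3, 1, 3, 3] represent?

Start with 3.
3 + 1/(3/1) = 3 + 1/3 = 10/3
1 + 1/(10/3) = 1 + 3/10 = 13/10
3 + 1/(13/10) = 3 + 10/13 = 49/13
11 + 1/(49/13) = 11 + 13/49 = 552/49

552/49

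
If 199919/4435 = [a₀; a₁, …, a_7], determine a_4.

Apply division with remainder until the remainder is 0:
199919 ÷ 4435 → quotient 45, remainder 344
4435 ÷ 344 → quotient 12, remainder 307
344 ÷ 307 → quotient 1, remainder 37
307 ÷ 37 → quotient 8, remainder 11
37 ÷ 11 → quotient 3, remainder 4

3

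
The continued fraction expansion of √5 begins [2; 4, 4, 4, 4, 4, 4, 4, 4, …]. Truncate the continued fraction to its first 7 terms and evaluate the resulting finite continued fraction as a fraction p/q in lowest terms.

Compute successive convergents:
a_0 = 2: 2/1
a_1 = 4: 9/4
a_2 = 4: 38/17
a_3 = 4: 161/72
a_4 = 4: 682/305
a_5 = 4: 2889/1292
a_6 = 4: 12238/5473

12238/5473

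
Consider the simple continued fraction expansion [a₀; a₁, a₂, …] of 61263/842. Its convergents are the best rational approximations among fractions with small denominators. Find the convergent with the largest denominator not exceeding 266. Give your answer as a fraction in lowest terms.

8149/112

a_0 = 72: 72/1  (≤ bound)
a_1 = 1: 73/1  (≤ bound)
a_2 = 3: 291/4  (≤ bound)
a_3 = 6: 1819/25  (≤ bound)
a_4 = 1: 2110/29  (≤ bound)
a_5 = 3: 8149/112  (≤ bound)
a_6 = 3: 26557/365  (> 266, stop)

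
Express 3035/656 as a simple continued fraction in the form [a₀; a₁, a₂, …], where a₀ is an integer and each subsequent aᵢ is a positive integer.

[4; 1, 1, 1, 2, 9, 1, 7]

Run the Euclidean algorithm, recording each quotient:
3035 = 4·656 + 411, so a_0 = 4
656 = 1·411 + 245, so a_1 = 1
411 = 1·245 + 166, so a_2 = 1
245 = 1·166 + 79, so a_3 = 1
166 = 2·79 + 8, so a_4 = 2
79 = 9·8 + 7, so a_5 = 9
8 = 1·7 + 1, so a_6 = 1
7 = 7·1 + 0, so a_7 = 7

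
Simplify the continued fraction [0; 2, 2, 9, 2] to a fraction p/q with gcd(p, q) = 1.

Start with 2.
9 + 1/(2/1) = 9 + 1/2 = 19/2
2 + 1/(19/2) = 2 + 2/19 = 40/19
2 + 1/(40/19) = 2 + 19/40 = 99/40
0 + 1/(99/40) = 0 + 40/99 = 40/99

40/99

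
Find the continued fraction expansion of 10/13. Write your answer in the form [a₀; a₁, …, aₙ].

[0; 1, 3, 3]

10 = 0·13 + 10, so a_0 = 0
13 = 1·10 + 3, so a_1 = 1
10 = 3·3 + 1, so a_2 = 3
3 = 3·1 + 0, so a_3 = 3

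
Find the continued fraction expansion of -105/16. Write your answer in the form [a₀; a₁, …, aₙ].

-105 ÷ 16 → quotient -7, remainder 7
16 ÷ 7 → quotient 2, remainder 2
7 ÷ 2 → quotient 3, remainder 1
2 ÷ 1 → quotient 2, remainder 0

[-7; 2, 3, 2]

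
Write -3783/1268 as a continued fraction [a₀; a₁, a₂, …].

Repeatedly divide and take the remainder:
-3783 = -3·1268 + 21, so a_0 = -3
1268 = 60·21 + 8, so a_1 = 60
21 = 2·8 + 5, so a_2 = 2
8 = 1·5 + 3, so a_3 = 1
5 = 1·3 + 2, so a_4 = 1
3 = 1·2 + 1, so a_5 = 1
2 = 2·1 + 0, so a_6 = 2

[-3; 60, 2, 1, 1, 1, 2]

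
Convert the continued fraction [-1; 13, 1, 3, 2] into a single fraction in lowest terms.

-115/124

a_0 = -1: -1/1
a_1 = 13: -12/13
a_2 = 1: -13/14
a_3 = 3: -51/55
a_4 = 2: -115/124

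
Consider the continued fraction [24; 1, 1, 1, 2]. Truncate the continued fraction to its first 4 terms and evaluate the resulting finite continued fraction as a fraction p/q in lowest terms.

74/3

Compute successive convergents:
a_0 = 24: 24/1
a_1 = 1: 25/1
a_2 = 1: 49/2
a_3 = 1: 74/3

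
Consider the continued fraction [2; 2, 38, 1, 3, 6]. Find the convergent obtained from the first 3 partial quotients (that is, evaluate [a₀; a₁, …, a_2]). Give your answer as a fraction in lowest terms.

a_0 = 2: 2/1
a_1 = 2: 5/2
a_2 = 38: 192/77

192/77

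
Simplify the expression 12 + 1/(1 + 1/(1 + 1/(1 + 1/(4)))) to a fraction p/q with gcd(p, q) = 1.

Starting at the tail and folding back:
Start with 4.
1 + 1/(4/1) = 1 + 1/4 = 5/4
1 + 1/(5/4) = 1 + 4/5 = 9/5
1 + 1/(9/5) = 1 + 5/9 = 14/9
12 + 1/(14/9) = 12 + 9/14 = 177/14

177/14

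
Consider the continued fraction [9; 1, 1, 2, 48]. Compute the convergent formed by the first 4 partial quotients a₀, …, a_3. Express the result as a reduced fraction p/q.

Work from the innermost term outward:
Start with 2.
1 + 1/(2/1) = 1 + 1/2 = 3/2
1 + 1/(3/2) = 1 + 2/3 = 5/3
9 + 1/(5/3) = 9 + 3/5 = 48/5

48/5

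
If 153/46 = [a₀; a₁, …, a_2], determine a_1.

3

153 = 3·46 + 15, so a_0 = 3
46 = 3·15 + 1, so a_1 = 3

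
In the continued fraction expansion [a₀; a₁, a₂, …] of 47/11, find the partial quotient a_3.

2

Run the Euclidean algorithm, recording each quotient:
⌊47/11⌋ = 4, remainder 3
⌊11/3⌋ = 3, remainder 2
⌊3/2⌋ = 1, remainder 1
⌊2/1⌋ = 2, remainder 0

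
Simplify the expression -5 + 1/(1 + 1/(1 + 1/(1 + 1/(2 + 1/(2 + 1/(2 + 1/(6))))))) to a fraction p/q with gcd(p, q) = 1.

-1289/295

Start with 6.
2 + 1/(6/1) = 2 + 1/6 = 13/6
2 + 1/(13/6) = 2 + 6/13 = 32/13
2 + 1/(32/13) = 2 + 13/32 = 77/32
1 + 1/(77/32) = 1 + 32/77 = 109/77
1 + 1/(109/77) = 1 + 77/109 = 186/109
1 + 1/(186/109) = 1 + 109/186 = 295/186
-5 + 1/(295/186) = -5 + 186/295 = -1289/295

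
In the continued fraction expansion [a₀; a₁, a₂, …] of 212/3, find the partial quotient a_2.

⌊212/3⌋ = 70, remainder 2
⌊3/2⌋ = 1, remainder 1
⌊2/1⌋ = 2, remainder 0

2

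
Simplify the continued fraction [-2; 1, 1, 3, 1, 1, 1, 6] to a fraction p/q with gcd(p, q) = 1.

Compute successive convergents:
a_0 = -2: -2/1
a_1 = 1: -1/1
a_2 = 1: -3/2
a_3 = 3: -10/7
a_4 = 1: -13/9
a_5 = 1: -23/16
a_6 = 1: -36/25
a_7 = 6: -239/166

-239/166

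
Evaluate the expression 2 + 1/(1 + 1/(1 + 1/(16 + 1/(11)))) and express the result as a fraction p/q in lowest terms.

918/365

a_0 = 2: 2/1
a_1 = 1: 3/1
a_2 = 1: 5/2
a_3 = 16: 83/33
a_4 = 11: 918/365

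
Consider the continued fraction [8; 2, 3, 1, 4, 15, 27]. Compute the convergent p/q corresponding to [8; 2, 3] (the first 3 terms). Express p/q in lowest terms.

59/7

a_0 = 8: 8/1
a_1 = 2: 17/2
a_2 = 3: 59/7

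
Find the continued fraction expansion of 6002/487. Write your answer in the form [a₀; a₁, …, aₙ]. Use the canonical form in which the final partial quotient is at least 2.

[12; 3, 12, 6, 2]

⌊6002/487⌋ = 12, remainder 158
⌊487/158⌋ = 3, remainder 13
⌊158/13⌋ = 12, remainder 2
⌊13/2⌋ = 6, remainder 1
⌊2/1⌋ = 2, remainder 0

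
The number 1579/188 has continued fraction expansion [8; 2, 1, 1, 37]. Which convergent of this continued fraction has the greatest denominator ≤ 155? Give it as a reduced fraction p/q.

List convergents until the denominator exceeds the bound:
a_0 = 8: 8/1  (≤ bound)
a_1 = 2: 17/2  (≤ bound)
a_2 = 1: 25/3  (≤ bound)
a_3 = 1: 42/5  (≤ bound)
a_4 = 37: 1579/188  (> 155, stop)

42/5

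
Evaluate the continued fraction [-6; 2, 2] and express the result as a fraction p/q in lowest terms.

-28/5

Start with 2.
2 + 1/(2/1) = 2 + 1/2 = 5/2
-6 + 1/(5/2) = -6 + 2/5 = -28/5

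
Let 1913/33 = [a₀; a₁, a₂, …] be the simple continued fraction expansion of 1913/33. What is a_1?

1913 = 57·33 + 32, so a_0 = 57
33 = 1·32 + 1, so a_1 = 1

1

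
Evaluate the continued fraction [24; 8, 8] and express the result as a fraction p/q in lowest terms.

Compute successive convergents:
a_0 = 24: 24/1
a_1 = 8: 193/8
a_2 = 8: 1568/65

1568/65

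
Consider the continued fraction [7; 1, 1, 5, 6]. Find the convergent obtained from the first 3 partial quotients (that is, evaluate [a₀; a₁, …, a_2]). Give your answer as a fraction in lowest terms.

15/2

Start with 1.
1 + 1/(1/1) = 1 + 1/1 = 2/1
7 + 1/(2/1) = 7 + 1/2 = 15/2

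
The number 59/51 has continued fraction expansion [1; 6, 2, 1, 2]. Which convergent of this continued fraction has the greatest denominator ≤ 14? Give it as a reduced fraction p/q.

a_0 = 1: 1/1  (≤ bound)
a_1 = 6: 7/6  (≤ bound)
a_2 = 2: 15/13  (≤ bound)
a_3 = 1: 22/19  (> 14, stop)

15/13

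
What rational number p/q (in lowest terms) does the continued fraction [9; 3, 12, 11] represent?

3823/410

Collapse the nested fraction from the inside out:
Start with 11.
12 + 1/(11/1) = 12 + 1/11 = 133/11
3 + 1/(133/11) = 3 + 11/133 = 410/133
9 + 1/(410/133) = 9 + 133/410 = 3823/410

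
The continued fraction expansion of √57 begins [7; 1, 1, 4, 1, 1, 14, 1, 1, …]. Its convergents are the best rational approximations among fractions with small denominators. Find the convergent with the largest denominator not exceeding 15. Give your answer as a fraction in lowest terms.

List convergents until the denominator exceeds the bound:
a_0 = 7: 7/1  (≤ bound)
a_1 = 1: 8/1  (≤ bound)
a_2 = 1: 15/2  (≤ bound)
a_3 = 4: 68/9  (≤ bound)
a_4 = 1: 83/11  (≤ bound)
a_5 = 1: 151/20  (> 15, stop)

83/11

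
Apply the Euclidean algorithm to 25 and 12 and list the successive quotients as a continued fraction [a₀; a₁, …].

Run the Euclidean algorithm, recording each quotient:
25 = 2·12 + 1, so a_0 = 2
12 = 12·1 + 0, so a_1 = 12

[2; 12]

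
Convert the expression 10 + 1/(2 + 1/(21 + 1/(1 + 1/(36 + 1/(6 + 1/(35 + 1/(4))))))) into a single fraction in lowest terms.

Use the convergent recurrence hₖ = aₖ·hₖ₋₁ + hₖ₋₂ (and likewise for the denominators kₖ):
a_0 = 10: 10/1
a_1 = 2: 21/2
a_2 = 21: 451/43
a_3 = 1: 472/45
a_4 = 36: 17443/1663
a_5 = 6: 105130/10023
a_6 = 35: 3696993/352468
a_7 = 4: 14893102/1419895

14893102/1419895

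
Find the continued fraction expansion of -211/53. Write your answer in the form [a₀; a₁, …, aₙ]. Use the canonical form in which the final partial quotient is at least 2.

-211 ÷ 53 → quotient -4, remainder 1
53 ÷ 1 → quotient 53, remainder 0

[-4; 53]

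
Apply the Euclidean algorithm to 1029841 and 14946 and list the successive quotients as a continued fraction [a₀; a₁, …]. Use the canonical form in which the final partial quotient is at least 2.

1029841 ÷ 14946 → quotient 68, remainder 13513
14946 ÷ 13513 → quotient 1, remainder 1433
13513 ÷ 1433 → quotient 9, remainder 616
1433 ÷ 616 → quotient 2, remainder 201
616 ÷ 201 → quotient 3, remainder 13
201 ÷ 13 → quotient 15, remainder 6
13 ÷ 6 → quotient 2, remainder 1
6 ÷ 1 → quotient 6, remainder 0

[68; 1, 9, 2, 3, 15, 2, 6]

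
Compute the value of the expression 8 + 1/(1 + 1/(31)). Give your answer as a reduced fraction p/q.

Use the convergent recurrence hₖ = aₖ·hₖ₋₁ + hₖ₋₂ (and likewise for the denominators kₖ):
a_0 = 8: 8/1
a_1 = 1: 9/1
a_2 = 31: 287/32

287/32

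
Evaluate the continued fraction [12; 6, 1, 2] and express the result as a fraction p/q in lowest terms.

a_0 = 12: 12/1
a_1 = 6: 73/6
a_2 = 1: 85/7
a_3 = 2: 243/20

243/20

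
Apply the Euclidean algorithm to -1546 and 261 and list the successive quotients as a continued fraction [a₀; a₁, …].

⌊-1546/261⌋ = -6, remainder 20
⌊261/20⌋ = 13, remainder 1
⌊20/1⌋ = 20, remainder 0

[-6; 13, 20]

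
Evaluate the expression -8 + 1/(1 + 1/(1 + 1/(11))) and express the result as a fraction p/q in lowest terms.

-172/23

Collapse the nested fraction from the inside out:
Start with 11.
1 + 1/(11/1) = 1 + 1/11 = 12/11
1 + 1/(12/11) = 1 + 11/12 = 23/12
-8 + 1/(23/12) = -8 + 12/23 = -172/23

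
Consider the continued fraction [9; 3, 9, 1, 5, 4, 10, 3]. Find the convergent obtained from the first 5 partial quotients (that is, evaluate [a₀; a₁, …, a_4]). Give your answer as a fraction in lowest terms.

a_0 = 9: 9/1
a_1 = 3: 28/3
a_2 = 9: 261/28
a_3 = 1: 289/31
a_4 = 5: 1706/183

1706/183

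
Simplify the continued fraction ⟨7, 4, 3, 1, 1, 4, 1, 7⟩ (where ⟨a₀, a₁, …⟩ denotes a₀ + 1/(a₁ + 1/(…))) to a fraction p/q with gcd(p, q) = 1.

Work from the innermost term outward:
Start with 7.
1 + 1/(7/1) = 1 + 1/7 = 8/7
4 + 1/(8/7) = 4 + 7/8 = 39/8
1 + 1/(39/8) = 1 + 8/39 = 47/39
1 + 1/(47/39) = 1 + 39/47 = 86/47
3 + 1/(86/47) = 3 + 47/86 = 305/86
4 + 1/(305/86) = 4 + 86/305 = 1306/305
7 + 1/(1306/305) = 7 + 305/1306 = 9447/1306

9447/1306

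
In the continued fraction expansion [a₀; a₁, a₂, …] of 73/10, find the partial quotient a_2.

3

Apply division with remainder until the remainder is 0:
73 = 7·10 + 3, so a_0 = 7
10 = 3·3 + 1, so a_1 = 3
3 = 3·1 + 0, so a_2 = 3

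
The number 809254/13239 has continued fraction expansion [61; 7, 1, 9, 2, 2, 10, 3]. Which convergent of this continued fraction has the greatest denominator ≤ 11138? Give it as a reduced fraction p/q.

261377/4276

a_0 = 61: 61/1  (≤ bound)
a_1 = 7: 428/7  (≤ bound)
a_2 = 1: 489/8  (≤ bound)
a_3 = 9: 4829/79  (≤ bound)
a_4 = 2: 10147/166  (≤ bound)
a_5 = 2: 25123/411  (≤ bound)
a_6 = 10: 261377/4276  (≤ bound)
a_7 = 3: 809254/13239  (> 11138, stop)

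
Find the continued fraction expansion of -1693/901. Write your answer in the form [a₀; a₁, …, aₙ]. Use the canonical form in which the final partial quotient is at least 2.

[-2; 8, 3, 1, 3, 7]

-1693 = -2·901 + 109, so a_0 = -2
901 = 8·109 + 29, so a_1 = 8
109 = 3·29 + 22, so a_2 = 3
29 = 1·22 + 7, so a_3 = 1
22 = 3·7 + 1, so a_4 = 3
7 = 7·1 + 0, so a_5 = 7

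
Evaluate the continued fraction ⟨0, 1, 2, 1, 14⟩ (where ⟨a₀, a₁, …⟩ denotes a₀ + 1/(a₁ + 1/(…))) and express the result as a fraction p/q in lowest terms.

44/59

a_0 = 0: 0/1
a_1 = 1: 1/1
a_2 = 2: 2/3
a_3 = 1: 3/4
a_4 = 14: 44/59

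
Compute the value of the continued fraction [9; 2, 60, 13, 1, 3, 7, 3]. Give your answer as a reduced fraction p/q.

Start with 3.
7 + 1/(3/1) = 7 + 1/3 = 22/3
3 + 1/(22/3) = 3 + 3/22 = 69/22
1 + 1/(69/22) = 1 + 22/69 = 91/69
13 + 1/(91/69) = 13 + 69/91 = 1252/91
60 + 1/(1252/91) = 60 + 91/1252 = 75211/1252
2 + 1/(75211/1252) = 2 + 1252/75211 = 151674/75211
9 + 1/(151674/75211) = 9 + 75211/151674 = 1440277/151674

1440277/151674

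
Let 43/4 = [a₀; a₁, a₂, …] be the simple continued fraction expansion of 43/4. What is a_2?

3

Repeatedly divide and take the remainder:
43 ÷ 4 → quotient 10, remainder 3
4 ÷ 3 → quotient 1, remainder 1
3 ÷ 1 → quotient 3, remainder 0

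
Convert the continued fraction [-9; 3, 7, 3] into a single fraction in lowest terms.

Start with 3.
7 + 1/(3/1) = 7 + 1/3 = 22/3
3 + 1/(22/3) = 3 + 3/22 = 69/22
-9 + 1/(69/22) = -9 + 22/69 = -599/69

-599/69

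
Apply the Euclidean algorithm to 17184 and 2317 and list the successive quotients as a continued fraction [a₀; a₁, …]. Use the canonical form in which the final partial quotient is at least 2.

[7; 2, 2, 2, 38, 5]

17184 = 7·2317 + 965, so a_0 = 7
2317 = 2·965 + 387, so a_1 = 2
965 = 2·387 + 191, so a_2 = 2
387 = 2·191 + 5, so a_3 = 2
191 = 38·5 + 1, so a_4 = 38
5 = 5·1 + 0, so a_5 = 5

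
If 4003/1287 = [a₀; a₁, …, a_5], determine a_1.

9

Run the Euclidean algorithm, recording each quotient:
4003 = 3·1287 + 142, so a_0 = 3
1287 = 9·142 + 9, so a_1 = 9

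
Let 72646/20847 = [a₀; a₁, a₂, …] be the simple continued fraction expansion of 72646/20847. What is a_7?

Apply division with remainder until the remainder is 0:
72646 = 3·20847 + 10105, so a_0 = 3
20847 = 2·10105 + 637, so a_1 = 2
10105 = 15·637 + 550, so a_2 = 15
637 = 1·550 + 87, so a_3 = 1
550 = 6·87 + 28, so a_4 = 6
87 = 3·28 + 3, so a_5 = 3
28 = 9·3 + 1, so a_6 = 9
3 = 3·1 + 0, so a_7 = 3

3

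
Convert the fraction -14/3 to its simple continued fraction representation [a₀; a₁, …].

[-5; 3]

-14 ÷ 3 → quotient -5, remainder 1
3 ÷ 1 → quotient 3, remainder 0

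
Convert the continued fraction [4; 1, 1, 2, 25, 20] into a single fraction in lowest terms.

11703/2545

Build up convergents one term at a time:
a_0 = 4: 4/1
a_1 = 1: 5/1
a_2 = 1: 9/2
a_3 = 2: 23/5
a_4 = 25: 584/127
a_5 = 20: 11703/2545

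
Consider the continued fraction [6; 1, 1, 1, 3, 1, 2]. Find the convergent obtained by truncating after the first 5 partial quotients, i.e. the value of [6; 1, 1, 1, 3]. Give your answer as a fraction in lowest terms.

73/11

Work from the innermost term outward:
Start with 3.
1 + 1/(3/1) = 1 + 1/3 = 4/3
1 + 1/(4/3) = 1 + 3/4 = 7/4
1 + 1/(7/4) = 1 + 4/7 = 11/7
6 + 1/(11/7) = 6 + 7/11 = 73/11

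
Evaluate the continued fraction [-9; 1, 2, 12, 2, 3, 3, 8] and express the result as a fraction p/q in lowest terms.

-60903/7316

Start with 8.
3 + 1/(8/1) = 3 + 1/8 = 25/8
3 + 1/(25/8) = 3 + 8/25 = 83/25
2 + 1/(83/25) = 2 + 25/83 = 191/83
12 + 1/(191/83) = 12 + 83/191 = 2375/191
2 + 1/(2375/191) = 2 + 191/2375 = 4941/2375
1 + 1/(4941/2375) = 1 + 2375/4941 = 7316/4941
-9 + 1/(7316/4941) = -9 + 4941/7316 = -60903/7316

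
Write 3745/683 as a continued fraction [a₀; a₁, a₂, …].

Apply division with remainder until the remainder is 0:
⌊3745/683⌋ = 5, remainder 330
⌊683/330⌋ = 2, remainder 23
⌊330/23⌋ = 14, remainder 8
⌊23/8⌋ = 2, remainder 7
⌊8/7⌋ = 1, remainder 1
⌊7/1⌋ = 7, remainder 0

[5; 2, 14, 2, 1, 7]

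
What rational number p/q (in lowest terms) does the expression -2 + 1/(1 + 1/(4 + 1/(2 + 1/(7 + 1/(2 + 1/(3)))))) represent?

-718/607

Start with 3.
2 + 1/(3/1) = 2 + 1/3 = 7/3
7 + 1/(7/3) = 7 + 3/7 = 52/7
2 + 1/(52/7) = 2 + 7/52 = 111/52
4 + 1/(111/52) = 4 + 52/111 = 496/111
1 + 1/(496/111) = 1 + 111/496 = 607/496
-2 + 1/(607/496) = -2 + 496/607 = -718/607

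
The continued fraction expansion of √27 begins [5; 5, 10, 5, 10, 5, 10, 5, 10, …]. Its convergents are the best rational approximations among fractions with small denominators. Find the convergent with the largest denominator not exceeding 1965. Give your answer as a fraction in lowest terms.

List convergents until the denominator exceeds the bound:
a_0 = 5: 5/1  (≤ bound)
a_1 = 5: 26/5  (≤ bound)
a_2 = 10: 265/51  (≤ bound)
a_3 = 5: 1351/260  (≤ bound)
a_4 = 10: 13775/2651  (> 1965, stop)

1351/260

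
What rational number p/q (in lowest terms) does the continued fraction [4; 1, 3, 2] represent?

Start with 2.
3 + 1/(2/1) = 3 + 1/2 = 7/2
1 + 1/(7/2) = 1 + 2/7 = 9/7
4 + 1/(9/7) = 4 + 7/9 = 43/9

43/9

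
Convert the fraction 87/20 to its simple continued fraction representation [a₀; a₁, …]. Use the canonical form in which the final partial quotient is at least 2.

[4; 2, 1, 6]

Apply division with remainder until the remainder is 0:
87 = 4·20 + 7, so a_0 = 4
20 = 2·7 + 6, so a_1 = 2
7 = 1·6 + 1, so a_2 = 1
6 = 6·1 + 0, so a_3 = 6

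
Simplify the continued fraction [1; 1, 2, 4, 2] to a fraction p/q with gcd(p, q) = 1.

49/29

Start with 2.
4 + 1/(2/1) = 4 + 1/2 = 9/2
2 + 1/(9/2) = 2 + 2/9 = 20/9
1 + 1/(20/9) = 1 + 9/20 = 29/20
1 + 1/(29/20) = 1 + 20/29 = 49/29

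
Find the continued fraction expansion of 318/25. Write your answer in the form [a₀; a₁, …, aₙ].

[12; 1, 2, 1, 1, 3]

Apply division with remainder until the remainder is 0:
318 ÷ 25 → quotient 12, remainder 18
25 ÷ 18 → quotient 1, remainder 7
18 ÷ 7 → quotient 2, remainder 4
7 ÷ 4 → quotient 1, remainder 3
4 ÷ 3 → quotient 1, remainder 1
3 ÷ 1 → quotient 3, remainder 0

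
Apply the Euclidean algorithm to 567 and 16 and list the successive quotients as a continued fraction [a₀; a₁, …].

567 ÷ 16 → quotient 35, remainder 7
16 ÷ 7 → quotient 2, remainder 2
7 ÷ 2 → quotient 3, remainder 1
2 ÷ 1 → quotient 2, remainder 0

[35; 2, 3, 2]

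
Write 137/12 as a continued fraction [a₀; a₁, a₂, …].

[11; 2, 2, 2]

137 ÷ 12 → quotient 11, remainder 5
12 ÷ 5 → quotient 2, remainder 2
5 ÷ 2 → quotient 2, remainder 1
2 ÷ 1 → quotient 2, remainder 0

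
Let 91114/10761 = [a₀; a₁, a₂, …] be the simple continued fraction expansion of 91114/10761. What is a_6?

91114 ÷ 10761 → quotient 8, remainder 5026
10761 ÷ 5026 → quotient 2, remainder 709
5026 ÷ 709 → quotient 7, remainder 63
709 ÷ 63 → quotient 11, remainder 16
63 ÷ 16 → quotient 3, remainder 15
16 ÷ 15 → quotient 1, remainder 1
15 ÷ 1 → quotient 15, remainder 0

15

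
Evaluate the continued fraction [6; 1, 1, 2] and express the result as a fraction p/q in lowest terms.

Start with 2.
1 + 1/(2/1) = 1 + 1/2 = 3/2
1 + 1/(3/2) = 1 + 2/3 = 5/3
6 + 1/(5/3) = 6 + 3/5 = 33/5

33/5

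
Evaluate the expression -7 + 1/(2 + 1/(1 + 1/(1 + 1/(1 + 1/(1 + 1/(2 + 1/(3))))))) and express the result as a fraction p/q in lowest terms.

a_0 = -7: -7/1
a_1 = 2: -13/2
a_2 = 1: -20/3
a_3 = 1: -33/5
a_4 = 1: -53/8
a_5 = 1: -86/13
a_6 = 2: -225/34
a_7 = 3: -761/115

-761/115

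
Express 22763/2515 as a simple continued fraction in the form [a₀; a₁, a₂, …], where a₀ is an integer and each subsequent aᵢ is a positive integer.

[9; 19, 1, 1, 1, 5, 2, 3]

⌊22763/2515⌋ = 9, remainder 128
⌊2515/128⌋ = 19, remainder 83
⌊128/83⌋ = 1, remainder 45
⌊83/45⌋ = 1, remainder 38
⌊45/38⌋ = 1, remainder 7
⌊38/7⌋ = 5, remainder 3
⌊7/3⌋ = 2, remainder 1
⌊3/1⌋ = 3, remainder 0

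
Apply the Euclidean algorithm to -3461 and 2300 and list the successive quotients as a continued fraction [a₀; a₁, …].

Run the Euclidean algorithm, recording each quotient:
⌊-3461/2300⌋ = -2, remainder 1139
⌊2300/1139⌋ = 2, remainder 22
⌊1139/22⌋ = 51, remainder 17
⌊22/17⌋ = 1, remainder 5
⌊17/5⌋ = 3, remainder 2
⌊5/2⌋ = 2, remainder 1
⌊2/1⌋ = 2, remainder 0

[-2; 2, 51, 1, 3, 2, 2]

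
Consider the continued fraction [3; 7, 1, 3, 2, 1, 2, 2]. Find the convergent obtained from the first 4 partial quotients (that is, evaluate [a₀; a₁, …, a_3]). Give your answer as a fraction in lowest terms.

a_0 = 3: 3/1
a_1 = 7: 22/7
a_2 = 1: 25/8
a_3 = 3: 97/31

97/31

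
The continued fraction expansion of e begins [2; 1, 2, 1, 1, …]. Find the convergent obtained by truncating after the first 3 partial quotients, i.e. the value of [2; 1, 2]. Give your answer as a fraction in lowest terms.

Start with 2.
1 + 1/(2/1) = 1 + 1/2 = 3/2
2 + 1/(3/2) = 2 + 2/3 = 8/3

8/3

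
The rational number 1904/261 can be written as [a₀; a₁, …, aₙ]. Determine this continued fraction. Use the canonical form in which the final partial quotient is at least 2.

Run the Euclidean algorithm, recording each quotient:
1904 = 7·261 + 77, so a_0 = 7
261 = 3·77 + 30, so a_1 = 3
77 = 2·30 + 17, so a_2 = 2
30 = 1·17 + 13, so a_3 = 1
17 = 1·13 + 4, so a_4 = 1
13 = 3·4 + 1, so a_5 = 3
4 = 4·1 + 0, so a_6 = 4

[7; 3, 2, 1, 1, 3, 4]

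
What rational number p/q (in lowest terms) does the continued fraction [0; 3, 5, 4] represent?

Start with 4.
5 + 1/(4/1) = 5 + 1/4 = 21/4
3 + 1/(21/4) = 3 + 4/21 = 67/21
0 + 1/(67/21) = 0 + 21/67 = 21/67

21/67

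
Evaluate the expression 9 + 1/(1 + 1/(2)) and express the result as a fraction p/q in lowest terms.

29/3

a_0 = 9: 9/1
a_1 = 1: 10/1
a_2 = 2: 29/3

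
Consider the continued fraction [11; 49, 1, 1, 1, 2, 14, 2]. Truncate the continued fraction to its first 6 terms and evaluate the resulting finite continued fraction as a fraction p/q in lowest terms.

Start with 2.
1 + 1/(2/1) = 1 + 1/2 = 3/2
1 + 1/(3/2) = 1 + 2/3 = 5/3
1 + 1/(5/3) = 1 + 3/5 = 8/5
49 + 1/(8/5) = 49 + 5/8 = 397/8
11 + 1/(397/8) = 11 + 8/397 = 4375/397

4375/397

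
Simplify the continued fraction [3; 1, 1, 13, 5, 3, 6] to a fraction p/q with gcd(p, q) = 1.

9728/2765

Compute successive convergents:
a_0 = 3: 3/1
a_1 = 1: 4/1
a_2 = 1: 7/2
a_3 = 13: 95/27
a_4 = 5: 482/137
a_5 = 3: 1541/438
a_6 = 6: 9728/2765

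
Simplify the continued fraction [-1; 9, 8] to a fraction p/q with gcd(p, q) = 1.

-65/73

Build up convergents one term at a time:
a_0 = -1: -1/1
a_1 = 9: -8/9
a_2 = 8: -65/73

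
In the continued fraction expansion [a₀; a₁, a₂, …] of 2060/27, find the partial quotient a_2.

2

2060 = 76·27 + 8, so a_0 = 76
27 = 3·8 + 3, so a_1 = 3
8 = 2·3 + 2, so a_2 = 2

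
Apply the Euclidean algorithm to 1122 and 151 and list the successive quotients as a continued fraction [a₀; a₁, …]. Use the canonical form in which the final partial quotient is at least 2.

[7; 2, 3, 10, 2]

Run the Euclidean algorithm, recording each quotient:
1122 ÷ 151 → quotient 7, remainder 65
151 ÷ 65 → quotient 2, remainder 21
65 ÷ 21 → quotient 3, remainder 2
21 ÷ 2 → quotient 10, remainder 1
2 ÷ 1 → quotient 2, remainder 0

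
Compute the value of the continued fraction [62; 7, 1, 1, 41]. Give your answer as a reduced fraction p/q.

a_0 = 62: 62/1
a_1 = 7: 435/7
a_2 = 1: 497/8
a_3 = 1: 932/15
a_4 = 41: 38709/623

38709/623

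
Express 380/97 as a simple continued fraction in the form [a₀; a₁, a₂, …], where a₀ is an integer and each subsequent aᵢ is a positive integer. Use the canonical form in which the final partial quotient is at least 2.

[3; 1, 11, 8]

Run the Euclidean algorithm, recording each quotient:
380 ÷ 97 → quotient 3, remainder 89
97 ÷ 89 → quotient 1, remainder 8
89 ÷ 8 → quotient 11, remainder 1
8 ÷ 1 → quotient 8, remainder 0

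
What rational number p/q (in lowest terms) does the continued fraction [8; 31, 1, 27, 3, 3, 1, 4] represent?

Starting at the tail and folding back:
Start with 4.
1 + 1/(4/1) = 1 + 1/4 = 5/4
3 + 1/(5/4) = 3 + 4/5 = 19/5
3 + 1/(19/5) = 3 + 5/19 = 62/19
27 + 1/(62/19) = 27 + 19/62 = 1693/62
1 + 1/(1693/62) = 1 + 62/1693 = 1755/1693
31 + 1/(1755/1693) = 31 + 1693/1755 = 56098/1755
8 + 1/(56098/1755) = 8 + 1755/56098 = 450539/56098

450539/56098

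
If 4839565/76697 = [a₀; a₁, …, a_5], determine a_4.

4839565 ÷ 76697 → quotient 63, remainder 7654
76697 ÷ 7654 → quotient 10, remainder 157
7654 ÷ 157 → quotient 48, remainder 118
157 ÷ 118 → quotient 1, remainder 39
118 ÷ 39 → quotient 3, remainder 1

3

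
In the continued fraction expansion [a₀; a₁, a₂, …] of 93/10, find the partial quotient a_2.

3

Run the Euclidean algorithm, recording each quotient:
93 = 9·10 + 3, so a_0 = 9
10 = 3·3 + 1, so a_1 = 3
3 = 3·1 + 0, so a_2 = 3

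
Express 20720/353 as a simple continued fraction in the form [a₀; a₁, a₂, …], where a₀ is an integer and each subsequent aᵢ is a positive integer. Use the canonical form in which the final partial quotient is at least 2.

[58; 1, 2, 3, 2, 1, 10]

Run the Euclidean algorithm, recording each quotient:
20720 ÷ 353 → quotient 58, remainder 246
353 ÷ 246 → quotient 1, remainder 107
246 ÷ 107 → quotient 2, remainder 32
107 ÷ 32 → quotient 3, remainder 11
32 ÷ 11 → quotient 2, remainder 10
11 ÷ 10 → quotient 1, remainder 1
10 ÷ 1 → quotient 10, remainder 0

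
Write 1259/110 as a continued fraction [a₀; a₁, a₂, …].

[11; 2, 4, 12]

1259 = 11·110 + 49, so a_0 = 11
110 = 2·49 + 12, so a_1 = 2
49 = 4·12 + 1, so a_2 = 4
12 = 12·1 + 0, so a_3 = 12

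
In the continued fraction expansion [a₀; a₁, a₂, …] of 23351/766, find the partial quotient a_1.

23351 ÷ 766 → quotient 30, remainder 371
766 ÷ 371 → quotient 2, remainder 24

2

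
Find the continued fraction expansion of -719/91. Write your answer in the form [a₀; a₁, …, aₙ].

Run the Euclidean algorithm, recording each quotient:
⌊-719/91⌋ = -8, remainder 9
⌊91/9⌋ = 10, remainder 1
⌊9/1⌋ = 9, remainder 0

[-8; 10, 9]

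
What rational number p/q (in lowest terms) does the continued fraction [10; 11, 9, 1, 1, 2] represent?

5378/533

Build up convergents one term at a time:
a_0 = 10: 10/1
a_1 = 11: 111/11
a_2 = 9: 1009/100
a_3 = 1: 1120/111
a_4 = 1: 2129/211
a_5 = 2: 5378/533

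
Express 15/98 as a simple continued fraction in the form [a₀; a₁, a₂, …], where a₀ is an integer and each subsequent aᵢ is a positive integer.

[0; 6, 1, 1, 7]

Run the Euclidean algorithm, recording each quotient:
⌊15/98⌋ = 0, remainder 15
⌊98/15⌋ = 6, remainder 8
⌊15/8⌋ = 1, remainder 7
⌊8/7⌋ = 1, remainder 1
⌊7/1⌋ = 7, remainder 0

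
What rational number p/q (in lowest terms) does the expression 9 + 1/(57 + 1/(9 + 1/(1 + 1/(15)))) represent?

81870/9079

Starting at the tail and folding back:
Start with 15.
1 + 1/(15/1) = 1 + 1/15 = 16/15
9 + 1/(16/15) = 9 + 15/16 = 159/16
57 + 1/(159/16) = 57 + 16/159 = 9079/159
9 + 1/(9079/159) = 9 + 159/9079 = 81870/9079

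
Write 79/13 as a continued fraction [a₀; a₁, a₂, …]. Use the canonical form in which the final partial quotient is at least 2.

[6; 13]

Run the Euclidean algorithm, recording each quotient:
79 = 6·13 + 1, so a_0 = 6
13 = 13·1 + 0, so a_1 = 13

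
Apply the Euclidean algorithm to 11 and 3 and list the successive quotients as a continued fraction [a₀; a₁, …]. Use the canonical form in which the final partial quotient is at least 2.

⌊11/3⌋ = 3, remainder 2
⌊3/2⌋ = 1, remainder 1
⌊2/1⌋ = 2, remainder 0

[3; 1, 2]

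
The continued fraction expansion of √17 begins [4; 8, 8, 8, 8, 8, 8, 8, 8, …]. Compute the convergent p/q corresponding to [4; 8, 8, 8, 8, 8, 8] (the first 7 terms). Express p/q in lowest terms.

1166876/283009

Compute successive convergents:
a_0 = 4: 4/1
a_1 = 8: 33/8
a_2 = 8: 268/65
a_3 = 8: 2177/528
a_4 = 8: 17684/4289
a_5 = 8: 143649/34840
a_6 = 8: 1166876/283009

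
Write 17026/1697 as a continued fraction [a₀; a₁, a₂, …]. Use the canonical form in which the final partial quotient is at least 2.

[10; 30, 3, 3, 2, 2]

Repeatedly divide and take the remainder:
⌊17026/1697⌋ = 10, remainder 56
⌊1697/56⌋ = 30, remainder 17
⌊56/17⌋ = 3, remainder 5
⌊17/5⌋ = 3, remainder 2
⌊5/2⌋ = 2, remainder 1
⌊2/1⌋ = 2, remainder 0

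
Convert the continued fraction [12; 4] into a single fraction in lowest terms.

49/4

Start with 4.
12 + 1/(4/1) = 12 + 1/4 = 49/4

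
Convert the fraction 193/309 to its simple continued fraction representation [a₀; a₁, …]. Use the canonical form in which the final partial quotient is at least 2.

⌊193/309⌋ = 0, remainder 193
⌊309/193⌋ = 1, remainder 116
⌊193/116⌋ = 1, remainder 77
⌊116/77⌋ = 1, remainder 39
⌊77/39⌋ = 1, remainder 38
⌊39/38⌋ = 1, remainder 1
⌊38/1⌋ = 38, remainder 0

[0; 1, 1, 1, 1, 1, 38]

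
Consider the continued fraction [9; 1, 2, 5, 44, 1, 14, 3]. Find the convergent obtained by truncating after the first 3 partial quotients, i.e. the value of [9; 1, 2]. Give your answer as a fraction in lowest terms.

29/3

a_0 = 9: 9/1
a_1 = 1: 10/1
a_2 = 2: 29/3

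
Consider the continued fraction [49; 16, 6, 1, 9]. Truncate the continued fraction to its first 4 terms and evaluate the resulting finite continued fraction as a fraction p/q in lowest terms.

Start with 1.
6 + 1/(1/1) = 6 + 1/1 = 7/1
16 + 1/(7/1) = 16 + 1/7 = 113/7
49 + 1/(113/7) = 49 + 7/113 = 5544/113

5544/113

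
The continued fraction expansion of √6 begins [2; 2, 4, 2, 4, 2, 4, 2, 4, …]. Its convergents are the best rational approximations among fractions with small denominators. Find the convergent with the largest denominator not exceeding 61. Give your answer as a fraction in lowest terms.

a_0 = 2: 2/1  (≤ bound)
a_1 = 2: 5/2  (≤ bound)
a_2 = 4: 22/9  (≤ bound)
a_3 = 2: 49/20  (≤ bound)
a_4 = 4: 218/89  (> 61, stop)

49/20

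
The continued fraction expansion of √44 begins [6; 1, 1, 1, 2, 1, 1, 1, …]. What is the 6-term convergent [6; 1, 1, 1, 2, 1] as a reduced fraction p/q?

73/11

a_0 = 6: 6/1
a_1 = 1: 7/1
a_2 = 1: 13/2
a_3 = 1: 20/3
a_4 = 2: 53/8
a_5 = 1: 73/11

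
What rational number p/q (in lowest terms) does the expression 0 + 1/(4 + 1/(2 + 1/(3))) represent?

7/31

Start with 3.
2 + 1/(3/1) = 2 + 1/3 = 7/3
4 + 1/(7/3) = 4 + 3/7 = 31/7
0 + 1/(31/7) = 0 + 7/31 = 7/31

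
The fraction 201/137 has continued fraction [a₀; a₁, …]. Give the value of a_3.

Run the Euclidean algorithm, recording each quotient:
201 = 1·137 + 64, so a_0 = 1
137 = 2·64 + 9, so a_1 = 2
64 = 7·9 + 1, so a_2 = 7
9 = 9·1 + 0, so a_3 = 9

9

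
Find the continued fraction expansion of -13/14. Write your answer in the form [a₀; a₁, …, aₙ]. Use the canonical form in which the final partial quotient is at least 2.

[-1; 14]

-13 ÷ 14 → quotient -1, remainder 1
14 ÷ 1 → quotient 14, remainder 0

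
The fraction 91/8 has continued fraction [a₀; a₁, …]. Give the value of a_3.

2

Apply division with remainder until the remainder is 0:
91 ÷ 8 → quotient 11, remainder 3
8 ÷ 3 → quotient 2, remainder 2
3 ÷ 2 → quotient 1, remainder 1
2 ÷ 1 → quotient 2, remainder 0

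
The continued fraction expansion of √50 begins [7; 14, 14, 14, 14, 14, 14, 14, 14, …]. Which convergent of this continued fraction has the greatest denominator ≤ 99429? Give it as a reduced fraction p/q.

List convergents until the denominator exceeds the bound:
a_0 = 7: 7/1  (≤ bound)
a_1 = 14: 99/14  (≤ bound)
a_2 = 14: 1393/197  (≤ bound)
a_3 = 14: 19601/2772  (≤ bound)
a_4 = 14: 275807/39005  (≤ bound)
a_5 = 14: 3880899/548842  (> 99429, stop)

275807/39005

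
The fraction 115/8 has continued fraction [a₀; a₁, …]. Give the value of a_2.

115 = 14·8 + 3, so a_0 = 14
8 = 2·3 + 2, so a_1 = 2
3 = 1·2 + 1, so a_2 = 1

1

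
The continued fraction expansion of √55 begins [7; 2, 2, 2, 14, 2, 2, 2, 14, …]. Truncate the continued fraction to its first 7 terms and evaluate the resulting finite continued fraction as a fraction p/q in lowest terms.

6593/889

Use the convergent recurrence hₖ = aₖ·hₖ₋₁ + hₖ₋₂ (and likewise for the denominators kₖ):
a_0 = 7: 7/1
a_1 = 2: 15/2
a_2 = 2: 37/5
a_3 = 2: 89/12
a_4 = 14: 1283/173
a_5 = 2: 2655/358
a_6 = 2: 6593/889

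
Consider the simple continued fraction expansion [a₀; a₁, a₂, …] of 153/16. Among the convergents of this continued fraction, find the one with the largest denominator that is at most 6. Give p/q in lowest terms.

19/2

List convergents until the denominator exceeds the bound:
a_0 = 9: 9/1  (≤ bound)
a_1 = 1: 10/1  (≤ bound)
a_2 = 1: 19/2  (≤ bound)
a_3 = 3: 67/7  (> 6, stop)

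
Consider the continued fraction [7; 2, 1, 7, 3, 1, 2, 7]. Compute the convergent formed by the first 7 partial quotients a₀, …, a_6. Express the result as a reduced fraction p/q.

Collapse the nested fraction from the inside out:
Start with 2.
1 + 1/(2/1) = 1 + 1/2 = 3/2
3 + 1/(3/2) = 3 + 2/3 = 11/3
7 + 1/(11/3) = 7 + 3/11 = 80/11
1 + 1/(80/11) = 1 + 11/80 = 91/80
2 + 1/(91/80) = 2 + 80/91 = 262/91
7 + 1/(262/91) = 7 + 91/262 = 1925/262

1925/262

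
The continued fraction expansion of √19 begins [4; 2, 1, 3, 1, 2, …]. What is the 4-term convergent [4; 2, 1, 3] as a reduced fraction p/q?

48/11

Compute successive convergents:
a_0 = 4: 4/1
a_1 = 2: 9/2
a_2 = 1: 13/3
a_3 = 3: 48/11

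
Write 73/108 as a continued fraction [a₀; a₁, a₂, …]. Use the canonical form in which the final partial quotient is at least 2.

[0; 1, 2, 11, 1, 2]

73 ÷ 108 → quotient 0, remainder 73
108 ÷ 73 → quotient 1, remainder 35
73 ÷ 35 → quotient 2, remainder 3
35 ÷ 3 → quotient 11, remainder 2
3 ÷ 2 → quotient 1, remainder 1
2 ÷ 1 → quotient 2, remainder 0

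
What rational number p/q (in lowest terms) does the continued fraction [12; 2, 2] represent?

62/5

a_0 = 12: 12/1
a_1 = 2: 25/2
a_2 = 2: 62/5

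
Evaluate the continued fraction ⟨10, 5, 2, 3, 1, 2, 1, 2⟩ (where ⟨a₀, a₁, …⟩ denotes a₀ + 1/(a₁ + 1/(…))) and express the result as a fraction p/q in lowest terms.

a_0 = 10: 10/1
a_1 = 5: 51/5
a_2 = 2: 112/11
a_3 = 3: 387/38
a_4 = 1: 499/49
a_5 = 2: 1385/136
a_6 = 1: 1884/185
a_7 = 2: 5153/506

5153/506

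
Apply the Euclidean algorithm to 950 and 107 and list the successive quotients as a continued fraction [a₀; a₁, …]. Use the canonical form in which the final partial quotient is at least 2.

Apply division with remainder until the remainder is 0:
950 ÷ 107 → quotient 8, remainder 94
107 ÷ 94 → quotient 1, remainder 13
94 ÷ 13 → quotient 7, remainder 3
13 ÷ 3 → quotient 4, remainder 1
3 ÷ 1 → quotient 3, remainder 0

[8; 1, 7, 4, 3]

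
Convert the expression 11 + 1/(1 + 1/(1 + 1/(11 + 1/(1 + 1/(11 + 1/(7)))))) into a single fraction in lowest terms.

Work from the innermost term outward:
Start with 7.
11 + 1/(7/1) = 11 + 1/7 = 78/7
1 + 1/(78/7) = 1 + 7/78 = 85/78
11 + 1/(85/78) = 11 + 78/85 = 1013/85
1 + 1/(1013/85) = 1 + 85/1013 = 1098/1013
1 + 1/(1098/1013) = 1 + 1013/1098 = 2111/1098
11 + 1/(2111/1098) = 11 + 1098/2111 = 24319/2111

24319/2111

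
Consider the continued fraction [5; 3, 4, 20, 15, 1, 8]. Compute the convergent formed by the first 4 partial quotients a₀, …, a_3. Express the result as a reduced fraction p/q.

Collapse the nested fraction from the inside out:
Start with 20.
4 + 1/(20/1) = 4 + 1/20 = 81/20
3 + 1/(81/20) = 3 + 20/81 = 263/81
5 + 1/(263/81) = 5 + 81/263 = 1396/263

1396/263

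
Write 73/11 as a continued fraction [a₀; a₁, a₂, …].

Repeatedly divide and take the remainder:
73 = 6·11 + 7, so a_0 = 6
11 = 1·7 + 4, so a_1 = 1
7 = 1·4 + 3, so a_2 = 1
4 = 1·3 + 1, so a_3 = 1
3 = 3·1 + 0, so a_4 = 3

[6; 1, 1, 1, 3]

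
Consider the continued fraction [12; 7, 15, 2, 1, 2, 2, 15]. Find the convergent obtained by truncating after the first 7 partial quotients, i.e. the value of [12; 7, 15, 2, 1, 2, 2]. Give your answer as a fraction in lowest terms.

Start with 2.
2 + 1/(2/1) = 2 + 1/2 = 5/2
1 + 1/(5/2) = 1 + 2/5 = 7/5
2 + 1/(7/5) = 2 + 5/7 = 19/7
15 + 1/(19/7) = 15 + 7/19 = 292/19
7 + 1/(292/19) = 7 + 19/292 = 2063/292
12 + 1/(2063/292) = 12 + 292/2063 = 25048/2063

25048/2063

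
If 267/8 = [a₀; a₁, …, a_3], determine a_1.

2

Repeatedly divide and take the remainder:
267 = 33·8 + 3, so a_0 = 33
8 = 2·3 + 2, so a_1 = 2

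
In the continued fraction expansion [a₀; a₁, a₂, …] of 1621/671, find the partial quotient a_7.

3

⌊1621/671⌋ = 2, remainder 279
⌊671/279⌋ = 2, remainder 113
⌊279/113⌋ = 2, remainder 53
⌊113/53⌋ = 2, remainder 7
⌊53/7⌋ = 7, remainder 4
⌊7/4⌋ = 1, remainder 3
⌊4/3⌋ = 1, remainder 1
⌊3/1⌋ = 3, remainder 0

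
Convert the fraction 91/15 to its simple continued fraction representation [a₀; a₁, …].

[6; 15]

⌊91/15⌋ = 6, remainder 1
⌊15/1⌋ = 15, remainder 0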